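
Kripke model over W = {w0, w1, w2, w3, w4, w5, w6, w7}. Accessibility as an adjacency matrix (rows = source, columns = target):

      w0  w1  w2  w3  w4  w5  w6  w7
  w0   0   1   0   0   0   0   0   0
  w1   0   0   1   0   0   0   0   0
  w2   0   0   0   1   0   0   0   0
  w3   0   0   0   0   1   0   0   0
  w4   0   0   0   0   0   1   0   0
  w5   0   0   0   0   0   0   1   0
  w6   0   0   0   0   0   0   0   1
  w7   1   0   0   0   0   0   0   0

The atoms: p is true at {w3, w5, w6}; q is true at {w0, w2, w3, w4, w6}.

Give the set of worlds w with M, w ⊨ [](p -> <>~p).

{w0, w1, w2, w3, w5, w6, w7}

w0: successors {w1}; p -> <>~p there: w1:T. ✓
w1: successors {w2}; p -> <>~p there: w2:T. ✓
w2: successors {w3}; p -> <>~p there: w3:T. ✓
w3: successors {w4}; p -> <>~p there: w4:T. ✓
w4: successors {w5}; p -> <>~p there: w5:F. ✗
w5: successors {w6}; p -> <>~p there: w6:T. ✓
w6: successors {w7}; p -> <>~p there: w7:T. ✓
w7: successors {w0}; p -> <>~p there: w0:T. ✓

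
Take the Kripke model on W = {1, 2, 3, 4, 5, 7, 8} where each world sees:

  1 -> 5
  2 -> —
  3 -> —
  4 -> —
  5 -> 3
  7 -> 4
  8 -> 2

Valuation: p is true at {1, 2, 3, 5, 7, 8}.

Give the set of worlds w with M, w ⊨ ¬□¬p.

{1, 5, 8}

1: □¬p is F. ✓
2: □¬p is T. ✗
3: □¬p is T. ✗
4: □¬p is T. ✗
5: □¬p is F. ✓
7: □¬p is T. ✗
8: □¬p is F. ✓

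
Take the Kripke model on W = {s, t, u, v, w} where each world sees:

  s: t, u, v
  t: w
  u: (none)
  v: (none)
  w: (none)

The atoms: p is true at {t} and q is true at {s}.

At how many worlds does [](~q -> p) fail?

2

s: successors {t, u, v}; ~q -> p there: t:T, u:F, v:F. ✗
t: successors {w}; ~q -> p there: w:F. ✗
u: no successors, so [](~q -> p) holds vacuously. ✓
v: no successors, so [](~q -> p) holds vacuously. ✓
w: no successors, so [](~q -> p) holds vacuously. ✓
Satisfying worlds: {u, v, w}.
So [](~q -> p) fails at the other 2 worlds.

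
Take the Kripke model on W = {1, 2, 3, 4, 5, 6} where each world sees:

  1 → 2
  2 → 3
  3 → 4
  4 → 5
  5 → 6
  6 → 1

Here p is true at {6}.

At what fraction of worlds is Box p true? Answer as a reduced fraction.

1/6

1: successors {2}; p there: 2:F. ✗
2: successors {3}; p there: 3:F. ✗
3: successors {4}; p there: 4:F. ✗
4: successors {5}; p there: 5:F. ✗
5: successors {6}; p there: 6:T. ✓
6: successors {1}; p there: 1:F. ✗
That's 1 of 6 worlds, so 1/6.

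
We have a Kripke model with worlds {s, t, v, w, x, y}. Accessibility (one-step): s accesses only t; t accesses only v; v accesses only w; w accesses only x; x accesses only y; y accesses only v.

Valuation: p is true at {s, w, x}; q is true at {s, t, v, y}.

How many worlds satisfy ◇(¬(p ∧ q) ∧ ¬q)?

s: successors {t}; ¬(p ∧ q) ∧ ¬q there: t:F. ✗
t: successors {v}; ¬(p ∧ q) ∧ ¬q there: v:F. ✗
v: successors {w}; ¬(p ∧ q) ∧ ¬q there: w:T. ✓
w: successors {x}; ¬(p ∧ q) ∧ ¬q there: x:T. ✓
x: successors {y}; ¬(p ∧ q) ∧ ¬q there: y:F. ✗
y: successors {v}; ¬(p ∧ q) ∧ ¬q there: v:F. ✗
Satisfying worlds: {v, w}.

2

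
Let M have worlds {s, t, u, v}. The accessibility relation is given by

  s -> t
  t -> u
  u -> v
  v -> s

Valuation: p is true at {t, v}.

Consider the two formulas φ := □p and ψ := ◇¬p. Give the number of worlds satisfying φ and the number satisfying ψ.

For □p:
s: successors {t}; p there: t:T. ✓
t: successors {u}; p there: u:F. ✗
u: successors {v}; p there: v:T. ✓
v: successors {s}; p there: s:F. ✗
— 2 worlds.
For ◇¬p:
s: successors {t}; ¬p there: t:F. ✗
t: successors {u}; ¬p there: u:T. ✓
u: successors {v}; ¬p there: v:F. ✗
v: successors {s}; ¬p there: s:T. ✓
— 2 worlds.

2 and 2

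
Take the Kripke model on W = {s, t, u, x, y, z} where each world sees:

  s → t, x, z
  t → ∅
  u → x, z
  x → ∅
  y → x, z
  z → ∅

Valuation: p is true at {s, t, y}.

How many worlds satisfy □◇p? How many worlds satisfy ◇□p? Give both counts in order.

For □◇p:
s: successors {t, x, z}; ◇p there: t:F, x:F, z:F. ✗
t: no successors, so □◇p holds vacuously. ✓
u: successors {x, z}; ◇p there: x:F, z:F. ✗
x: no successors, so □◇p holds vacuously. ✓
y: successors {x, z}; ◇p there: x:F, z:F. ✗
z: no successors, so □◇p holds vacuously. ✓
— 3 worlds.
For ◇□p:
s: successors {t, x, z}; □p there: t:T, x:T, z:T. ✓
t: no successors, so ◇□p fails. ✗
u: successors {x, z}; □p there: x:T, z:T. ✓
x: no successors, so ◇□p fails. ✗
y: successors {x, z}; □p there: x:T, z:T. ✓
z: no successors, so ◇□p fails. ✗
— 3 worlds.

3 and 3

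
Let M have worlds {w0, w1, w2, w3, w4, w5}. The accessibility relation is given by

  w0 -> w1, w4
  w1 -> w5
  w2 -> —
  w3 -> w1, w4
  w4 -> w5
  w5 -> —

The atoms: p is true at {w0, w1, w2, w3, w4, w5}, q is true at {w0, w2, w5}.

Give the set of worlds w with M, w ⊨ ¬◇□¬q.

w0: ◇□¬q is F. ✓
w1: ◇□¬q is T. ✗
w2: ◇□¬q is F. ✓
w3: ◇□¬q is F. ✓
w4: ◇□¬q is T. ✗
w5: ◇□¬q is F. ✓

{w0, w2, w3, w5}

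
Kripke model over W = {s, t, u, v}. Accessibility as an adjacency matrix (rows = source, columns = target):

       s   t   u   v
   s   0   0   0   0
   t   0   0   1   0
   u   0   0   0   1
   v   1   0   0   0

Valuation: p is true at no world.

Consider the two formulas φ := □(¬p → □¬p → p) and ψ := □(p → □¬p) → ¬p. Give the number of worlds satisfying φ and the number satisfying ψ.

1 and 4

For □(¬p → □¬p → p):
s: no successors, so □(¬p → □¬p → p) holds vacuously. ✓
t: successors {u}; ¬p → □¬p → p there: u:F. ✗
u: successors {v}; ¬p → □¬p → p there: v:F. ✗
v: successors {s}; ¬p → □¬p → p there: s:F. ✗
— 1 world.
For □(p → □¬p) → ¬p:
s: □(p → □¬p) is T, ¬p is T. ✓
t: □(p → □¬p) is T, ¬p is T. ✓
u: □(p → □¬p) is T, ¬p is T. ✓
v: □(p → □¬p) is T, ¬p is T. ✓
— 4 worlds.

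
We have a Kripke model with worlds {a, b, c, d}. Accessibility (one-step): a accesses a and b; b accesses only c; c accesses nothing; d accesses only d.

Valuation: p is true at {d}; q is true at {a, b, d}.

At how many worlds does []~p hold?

a: successors {a, b}; ~p there: a:T, b:T. ✓
b: successors {c}; ~p there: c:T. ✓
c: no successors, so []~p holds vacuously. ✓
d: successors {d}; ~p there: d:F. ✗
Satisfying worlds: {a, b, c}.

3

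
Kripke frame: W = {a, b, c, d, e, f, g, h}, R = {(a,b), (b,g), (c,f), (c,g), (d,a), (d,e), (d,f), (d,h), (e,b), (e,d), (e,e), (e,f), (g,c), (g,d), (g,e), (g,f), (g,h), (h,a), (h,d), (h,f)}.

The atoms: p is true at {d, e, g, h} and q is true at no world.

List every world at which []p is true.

{b, f}

a: successors {b}; p there: b:F. ✗
b: successors {g}; p there: g:T. ✓
c: successors {f, g}; p there: f:F, g:T. ✗
d: successors {a, e, f, h}; p there: a:F, e:T, f:F, h:T. ✗
e: successors {b, d, e, f}; p there: b:F, d:T, e:T, f:F. ✗
f: no successors, so []p holds vacuously. ✓
g: successors {c, d, e, f, h}; p there: c:F, d:T, e:T, f:F, h:T. ✗
h: successors {a, d, f}; p there: a:F, d:T, f:F. ✗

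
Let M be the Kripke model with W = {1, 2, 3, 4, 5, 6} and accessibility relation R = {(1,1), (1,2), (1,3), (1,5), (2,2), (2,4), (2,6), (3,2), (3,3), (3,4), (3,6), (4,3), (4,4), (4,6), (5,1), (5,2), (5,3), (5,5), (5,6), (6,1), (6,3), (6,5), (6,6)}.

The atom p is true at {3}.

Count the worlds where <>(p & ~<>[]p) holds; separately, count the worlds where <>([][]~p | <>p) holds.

5 and 6

For <>(p & ~<>[]p):
1: successors {1, 2, 3, 5}; p & ~<>[]p there: 1:F, 2:F, 3:T, 5:F. ✓
2: successors {2, 4, 6}; p & ~<>[]p there: 2:F, 4:F, 6:F. ✗
3: successors {2, 3, 4, 6}; p & ~<>[]p there: 2:F, 3:T, 4:F, 6:F. ✓
4: successors {3, 4, 6}; p & ~<>[]p there: 3:T, 4:F, 6:F. ✓
5: successors {1, 2, 3, 5, 6}; p & ~<>[]p there: 1:F, 2:F, 3:T, 5:F, 6:F. ✓
6: successors {1, 3, 5, 6}; p & ~<>[]p there: 1:F, 3:T, 5:F, 6:F. ✓
— 5 worlds.
For <>([][]~p | <>p):
1: successors {1, 2, 3, 5}; [][]~p | <>p there: 1:T, 2:F, 3:T, 5:T. ✓
2: successors {2, 4, 6}; [][]~p | <>p there: 2:F, 4:T, 6:T. ✓
3: successors {2, 3, 4, 6}; [][]~p | <>p there: 2:F, 3:T, 4:T, 6:T. ✓
4: successors {3, 4, 6}; [][]~p | <>p there: 3:T, 4:T, 6:T. ✓
5: successors {1, 2, 3, 5, 6}; [][]~p | <>p there: 1:T, 2:F, 3:T, 5:T, 6:T. ✓
6: successors {1, 3, 5, 6}; [][]~p | <>p there: 1:T, 3:T, 5:T, 6:T. ✓
— 6 worlds.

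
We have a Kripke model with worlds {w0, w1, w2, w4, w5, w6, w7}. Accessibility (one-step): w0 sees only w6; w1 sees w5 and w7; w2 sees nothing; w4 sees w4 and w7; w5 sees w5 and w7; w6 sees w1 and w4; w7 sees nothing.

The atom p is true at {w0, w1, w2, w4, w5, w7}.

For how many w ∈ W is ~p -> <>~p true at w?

6

w0: ~p is F, <>~p is T. ✓
w1: ~p is F, <>~p is F. ✓
w2: ~p is F, <>~p is F. ✓
w4: ~p is F, <>~p is F. ✓
w5: ~p is F, <>~p is F. ✓
w6: ~p is T, <>~p is F. ✗
w7: ~p is F, <>~p is F. ✓
Satisfying worlds: {w0, w1, w2, w4, w5, w7}.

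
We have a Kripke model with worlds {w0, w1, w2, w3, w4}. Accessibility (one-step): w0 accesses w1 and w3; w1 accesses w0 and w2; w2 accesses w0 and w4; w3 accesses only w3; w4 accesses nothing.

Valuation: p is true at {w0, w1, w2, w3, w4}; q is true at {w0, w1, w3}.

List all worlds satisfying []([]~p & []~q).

{w4}

w0: successors {w1, w3}; []~p & []~q there: w1:F, w3:F. ✗
w1: successors {w0, w2}; []~p & []~q there: w0:F, w2:F. ✗
w2: successors {w0, w4}; []~p & []~q there: w0:F, w4:T. ✗
w3: successors {w3}; []~p & []~q there: w3:F. ✗
w4: no successors, so []([]~p & []~q) holds vacuously. ✓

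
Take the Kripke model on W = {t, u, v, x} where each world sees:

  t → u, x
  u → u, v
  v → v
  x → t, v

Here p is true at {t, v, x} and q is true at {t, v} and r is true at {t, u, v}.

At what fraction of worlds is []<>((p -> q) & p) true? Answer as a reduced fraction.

3/4

t: successors {u, x}; <>((p -> q) & p) there: u:T, x:T. ✓
u: successors {u, v}; <>((p -> q) & p) there: u:T, v:T. ✓
v: successors {v}; <>((p -> q) & p) there: v:T. ✓
x: successors {t, v}; <>((p -> q) & p) there: t:F, v:T. ✗
That's 3 of 4 worlds, so 3/4.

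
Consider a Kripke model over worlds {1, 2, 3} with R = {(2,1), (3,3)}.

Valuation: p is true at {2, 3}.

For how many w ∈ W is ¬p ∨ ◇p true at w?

2

1: ¬p is T, ◇p is F. ✓
2: ¬p is F, ◇p is F. ✗
3: ¬p is F, ◇p is T. ✓
Satisfying worlds: {1, 3}.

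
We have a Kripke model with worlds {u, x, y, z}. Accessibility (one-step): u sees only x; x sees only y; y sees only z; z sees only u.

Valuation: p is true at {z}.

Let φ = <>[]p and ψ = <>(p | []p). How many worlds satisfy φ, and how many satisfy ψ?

1 and 2

For <>[]p:
u: successors {x}; []p there: x:F. ✗
x: successors {y}; []p there: y:T. ✓
y: successors {z}; []p there: z:F. ✗
z: successors {u}; []p there: u:F. ✗
— 1 world.
For <>(p | []p):
u: successors {x}; p | []p there: x:F. ✗
x: successors {y}; p | []p there: y:T. ✓
y: successors {z}; p | []p there: z:T. ✓
z: successors {u}; p | []p there: u:F. ✗
— 2 worlds.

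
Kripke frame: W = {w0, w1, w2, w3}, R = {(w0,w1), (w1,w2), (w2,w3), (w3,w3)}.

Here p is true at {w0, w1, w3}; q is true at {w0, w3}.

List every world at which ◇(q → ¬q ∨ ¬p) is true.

{w0, w1}

w0: successors {w1}; q → ¬q ∨ ¬p there: w1:T. ✓
w1: successors {w2}; q → ¬q ∨ ¬p there: w2:T. ✓
w2: successors {w3}; q → ¬q ∨ ¬p there: w3:F. ✗
w3: successors {w3}; q → ¬q ∨ ¬p there: w3:F. ✗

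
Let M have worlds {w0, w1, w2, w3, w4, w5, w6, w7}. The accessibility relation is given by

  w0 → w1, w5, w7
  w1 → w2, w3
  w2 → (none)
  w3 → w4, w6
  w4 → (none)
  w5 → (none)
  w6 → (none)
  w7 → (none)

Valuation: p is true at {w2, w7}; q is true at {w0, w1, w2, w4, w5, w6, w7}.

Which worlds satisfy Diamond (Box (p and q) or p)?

w0: successors {w1, w5, w7}; Box (p and q) or p there: w1:F, w5:T, w7:T. ✓
w1: successors {w2, w3}; Box (p and q) or p there: w2:T, w3:F. ✓
w2: no successors, so Diamond (Box (p and q) or p) fails. ✗
w3: successors {w4, w6}; Box (p and q) or p there: w4:T, w6:T. ✓
w4: no successors, so Diamond (Box (p and q) or p) fails. ✗
w5: no successors, so Diamond (Box (p and q) or p) fails. ✗
w6: no successors, so Diamond (Box (p and q) or p) fails. ✗
w7: no successors, so Diamond (Box (p and q) or p) fails. ✗

{w0, w1, w3}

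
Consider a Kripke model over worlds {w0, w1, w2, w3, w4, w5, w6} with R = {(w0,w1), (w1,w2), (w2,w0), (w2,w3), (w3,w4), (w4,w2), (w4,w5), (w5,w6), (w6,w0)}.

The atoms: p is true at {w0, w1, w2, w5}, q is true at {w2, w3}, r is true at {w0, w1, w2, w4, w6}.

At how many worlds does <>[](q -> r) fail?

1

w0: successors {w1}; [](q -> r) there: w1:T. ✓
w1: successors {w2}; [](q -> r) there: w2:F. ✗
w2: successors {w0, w3}; [](q -> r) there: w0:T, w3:T. ✓
w3: successors {w4}; [](q -> r) there: w4:T. ✓
w4: successors {w2, w5}; [](q -> r) there: w2:F, w5:T. ✓
w5: successors {w6}; [](q -> r) there: w6:T. ✓
w6: successors {w0}; [](q -> r) there: w0:T. ✓
Satisfying worlds: {w0, w2, w3, w4, w5, w6}.
So <>[](q -> r) fails at the other 1 world.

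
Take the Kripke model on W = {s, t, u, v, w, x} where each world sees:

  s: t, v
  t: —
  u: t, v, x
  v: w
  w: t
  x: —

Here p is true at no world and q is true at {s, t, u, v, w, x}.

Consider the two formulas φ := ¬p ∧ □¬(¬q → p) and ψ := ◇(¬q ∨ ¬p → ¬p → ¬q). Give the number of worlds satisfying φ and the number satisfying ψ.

2 and 0

For ¬p ∧ □¬(¬q → p):
s: ¬p is T, □¬(¬q → p) is F. ✗
t: ¬p is T, □¬(¬q → p) is T. ✓
u: ¬p is T, □¬(¬q → p) is F. ✗
v: ¬p is T, □¬(¬q → p) is F. ✗
w: ¬p is T, □¬(¬q → p) is F. ✗
x: ¬p is T, □¬(¬q → p) is T. ✓
— 2 worlds.
For ◇(¬q ∨ ¬p → ¬p → ¬q):
s: successors {t, v}; ¬q ∨ ¬p → ¬p → ¬q there: t:F, v:F. ✗
t: no successors, so ◇(¬q ∨ ¬p → ¬p → ¬q) fails. ✗
u: successors {t, v, x}; ¬q ∨ ¬p → ¬p → ¬q there: t:F, v:F, x:F. ✗
v: successors {w}; ¬q ∨ ¬p → ¬p → ¬q there: w:F. ✗
w: successors {t}; ¬q ∨ ¬p → ¬p → ¬q there: t:F. ✗
x: no successors, so ◇(¬q ∨ ¬p → ¬p → ¬q) fails. ✗
— 0 worlds.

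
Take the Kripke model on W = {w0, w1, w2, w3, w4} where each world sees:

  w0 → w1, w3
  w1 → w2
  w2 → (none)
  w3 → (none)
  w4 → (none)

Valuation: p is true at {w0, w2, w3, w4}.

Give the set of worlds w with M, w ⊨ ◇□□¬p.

w0: successors {w1, w3}; □□¬p there: w1:T, w3:T. ✓
w1: successors {w2}; □□¬p there: w2:T. ✓
w2: no successors, so ◇□□¬p fails. ✗
w3: no successors, so ◇□□¬p fails. ✗
w4: no successors, so ◇□□¬p fails. ✗

{w0, w1}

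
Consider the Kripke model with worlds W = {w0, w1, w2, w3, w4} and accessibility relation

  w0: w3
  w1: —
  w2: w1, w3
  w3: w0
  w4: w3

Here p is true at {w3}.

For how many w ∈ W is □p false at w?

2

w0: successors {w3}; p there: w3:T. ✓
w1: no successors, so □p holds vacuously. ✓
w2: successors {w1, w3}; p there: w1:F, w3:T. ✗
w3: successors {w0}; p there: w0:F. ✗
w4: successors {w3}; p there: w3:T. ✓
Satisfying worlds: {w0, w1, w4}.
So □p fails at the other 2 worlds.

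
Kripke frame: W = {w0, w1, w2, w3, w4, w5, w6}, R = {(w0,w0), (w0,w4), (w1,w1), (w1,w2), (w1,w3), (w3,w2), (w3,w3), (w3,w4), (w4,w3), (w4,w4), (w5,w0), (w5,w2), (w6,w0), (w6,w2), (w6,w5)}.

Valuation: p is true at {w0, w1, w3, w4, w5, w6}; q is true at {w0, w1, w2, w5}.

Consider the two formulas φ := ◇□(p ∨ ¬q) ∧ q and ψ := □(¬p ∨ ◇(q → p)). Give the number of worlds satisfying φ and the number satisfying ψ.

For ◇□(p ∨ ¬q) ∧ q:
w0: ◇□(p ∨ ¬q) is T, q is T. ✓
w1: ◇□(p ∨ ¬q) is T, q is T. ✓
w2: ◇□(p ∨ ¬q) is F, q is T. ✗
w3: ◇□(p ∨ ¬q) is T, q is F. ✗
w4: ◇□(p ∨ ¬q) is T, q is F. ✗
w5: ◇□(p ∨ ¬q) is T, q is T. ✓
w6: ◇□(p ∨ ¬q) is T, q is F. ✗
— 3 worlds.
For □(¬p ∨ ◇(q → p)):
w0: successors {w0, w4}; ¬p ∨ ◇(q → p) there: w0:T, w4:T. ✓
w1: successors {w1, w2, w3}; ¬p ∨ ◇(q → p) there: w1:T, w2:T, w3:T. ✓
w2: no successors, so □(¬p ∨ ◇(q → p)) holds vacuously. ✓
w3: successors {w2, w3, w4}; ¬p ∨ ◇(q → p) there: w2:T, w3:T, w4:T. ✓
w4: successors {w3, w4}; ¬p ∨ ◇(q → p) there: w3:T, w4:T. ✓
w5: successors {w0, w2}; ¬p ∨ ◇(q → p) there: w0:T, w2:T. ✓
w6: successors {w0, w2, w5}; ¬p ∨ ◇(q → p) there: w0:T, w2:T, w5:T. ✓
— 7 worlds.

3 and 7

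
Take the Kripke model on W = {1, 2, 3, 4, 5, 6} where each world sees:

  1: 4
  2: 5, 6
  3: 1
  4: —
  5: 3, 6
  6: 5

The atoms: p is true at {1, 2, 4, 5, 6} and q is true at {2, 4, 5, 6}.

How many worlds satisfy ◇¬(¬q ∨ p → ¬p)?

1: successors {4}; ¬(¬q ∨ p → ¬p) there: 4:T. ✓
2: successors {5, 6}; ¬(¬q ∨ p → ¬p) there: 5:T, 6:T. ✓
3: successors {1}; ¬(¬q ∨ p → ¬p) there: 1:T. ✓
4: no successors, so ◇¬(¬q ∨ p → ¬p) fails. ✗
5: successors {3, 6}; ¬(¬q ∨ p → ¬p) there: 3:F, 6:T. ✓
6: successors {5}; ¬(¬q ∨ p → ¬p) there: 5:T. ✓
Satisfying worlds: {1, 2, 3, 5, 6}.

5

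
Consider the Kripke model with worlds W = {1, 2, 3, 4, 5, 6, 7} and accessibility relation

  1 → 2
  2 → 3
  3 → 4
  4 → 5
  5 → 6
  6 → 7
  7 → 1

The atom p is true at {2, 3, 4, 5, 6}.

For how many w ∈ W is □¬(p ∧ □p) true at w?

1: successors {2}; ¬(p ∧ □p) there: 2:F. ✗
2: successors {3}; ¬(p ∧ □p) there: 3:F. ✗
3: successors {4}; ¬(p ∧ □p) there: 4:F. ✗
4: successors {5}; ¬(p ∧ □p) there: 5:F. ✗
5: successors {6}; ¬(p ∧ □p) there: 6:T. ✓
6: successors {7}; ¬(p ∧ □p) there: 7:T. ✓
7: successors {1}; ¬(p ∧ □p) there: 1:T. ✓
Satisfying worlds: {5, 6, 7}.

3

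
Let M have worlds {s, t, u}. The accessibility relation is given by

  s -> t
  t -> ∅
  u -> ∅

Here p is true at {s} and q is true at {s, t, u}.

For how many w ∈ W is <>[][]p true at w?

1

s: successors {t}; [][]p there: t:T. ✓
t: no successors, so <>[][]p fails. ✗
u: no successors, so <>[][]p fails. ✗
Satisfying worlds: {s}.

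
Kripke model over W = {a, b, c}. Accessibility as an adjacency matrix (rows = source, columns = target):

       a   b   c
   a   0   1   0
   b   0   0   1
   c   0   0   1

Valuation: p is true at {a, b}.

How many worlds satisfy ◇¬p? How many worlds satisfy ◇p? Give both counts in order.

2 and 1

For ◇¬p:
a: successors {b}; ¬p there: b:F. ✗
b: successors {c}; ¬p there: c:T. ✓
c: successors {c}; ¬p there: c:T. ✓
— 2 worlds.
For ◇p:
a: successors {b}; p there: b:T. ✓
b: successors {c}; p there: c:F. ✗
c: successors {c}; p there: c:F. ✗
— 1 world.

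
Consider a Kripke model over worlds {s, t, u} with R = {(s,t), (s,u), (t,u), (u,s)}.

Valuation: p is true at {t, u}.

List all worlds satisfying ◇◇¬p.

s: successors {t, u}; ◇¬p there: t:F, u:T. ✓
t: successors {u}; ◇¬p there: u:T. ✓
u: successors {s}; ◇¬p there: s:F. ✗

{s, t}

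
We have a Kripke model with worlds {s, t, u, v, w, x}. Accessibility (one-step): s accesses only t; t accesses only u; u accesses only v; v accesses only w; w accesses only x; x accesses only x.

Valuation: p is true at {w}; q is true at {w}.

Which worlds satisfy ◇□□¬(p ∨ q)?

s: successors {t}; □□¬(p ∨ q) there: t:T. ✓
t: successors {u}; □□¬(p ∨ q) there: u:F. ✗
u: successors {v}; □□¬(p ∨ q) there: v:T. ✓
v: successors {w}; □□¬(p ∨ q) there: w:T. ✓
w: successors {x}; □□¬(p ∨ q) there: x:T. ✓
x: successors {x}; □□¬(p ∨ q) there: x:T. ✓

{s, u, v, w, x}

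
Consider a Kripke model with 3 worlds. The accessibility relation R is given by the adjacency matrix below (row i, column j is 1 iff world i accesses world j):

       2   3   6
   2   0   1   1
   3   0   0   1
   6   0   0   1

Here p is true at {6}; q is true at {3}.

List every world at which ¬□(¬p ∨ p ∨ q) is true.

∅

2: □(¬p ∨ p ∨ q) is T. ✗
3: □(¬p ∨ p ∨ q) is T. ✗
6: □(¬p ∨ p ∨ q) is T. ✗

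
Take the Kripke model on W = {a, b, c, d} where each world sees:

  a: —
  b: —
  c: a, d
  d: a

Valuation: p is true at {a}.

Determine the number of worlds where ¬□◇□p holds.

2

a: □◇□p is T. ✗
b: □◇□p is T. ✗
c: □◇□p is F. ✓
d: □◇□p is F. ✓
Satisfying worlds: {c, d}.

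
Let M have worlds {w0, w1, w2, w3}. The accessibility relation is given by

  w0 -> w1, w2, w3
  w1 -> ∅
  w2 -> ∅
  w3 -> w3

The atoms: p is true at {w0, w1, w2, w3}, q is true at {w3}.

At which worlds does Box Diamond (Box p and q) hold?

{w1, w2, w3}

w0: successors {w1, w2, w3}; Diamond (Box p and q) there: w1:F, w2:F, w3:T. ✗
w1: no successors, so Box Diamond (Box p and q) holds vacuously. ✓
w2: no successors, so Box Diamond (Box p and q) holds vacuously. ✓
w3: successors {w3}; Diamond (Box p and q) there: w3:T. ✓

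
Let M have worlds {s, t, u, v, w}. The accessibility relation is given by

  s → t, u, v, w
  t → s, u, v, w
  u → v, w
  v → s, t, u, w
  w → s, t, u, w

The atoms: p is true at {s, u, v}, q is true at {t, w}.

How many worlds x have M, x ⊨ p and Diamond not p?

3

s: p is T, Diamond not p is T. ✓
t: p is F, Diamond not p is T. ✗
u: p is T, Diamond not p is T. ✓
v: p is T, Diamond not p is T. ✓
w: p is F, Diamond not p is T. ✗
Satisfying worlds: {s, u, v}.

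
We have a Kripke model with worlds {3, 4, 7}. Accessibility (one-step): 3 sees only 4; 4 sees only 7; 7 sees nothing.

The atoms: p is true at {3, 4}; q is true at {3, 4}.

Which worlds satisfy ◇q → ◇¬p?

{4, 7}

3: ◇q is T, ◇¬p is F. ✗
4: ◇q is F, ◇¬p is T. ✓
7: ◇q is F, ◇¬p is F. ✓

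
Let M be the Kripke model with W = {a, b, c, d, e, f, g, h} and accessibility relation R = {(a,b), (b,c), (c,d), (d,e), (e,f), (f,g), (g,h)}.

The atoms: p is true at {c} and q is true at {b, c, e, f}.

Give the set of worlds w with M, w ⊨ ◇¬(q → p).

a: successors {b}; ¬(q → p) there: b:T. ✓
b: successors {c}; ¬(q → p) there: c:F. ✗
c: successors {d}; ¬(q → p) there: d:F. ✗
d: successors {e}; ¬(q → p) there: e:T. ✓
e: successors {f}; ¬(q → p) there: f:T. ✓
f: successors {g}; ¬(q → p) there: g:F. ✗
g: successors {h}; ¬(q → p) there: h:F. ✗
h: no successors, so ◇¬(q → p) fails. ✗

{a, d, e}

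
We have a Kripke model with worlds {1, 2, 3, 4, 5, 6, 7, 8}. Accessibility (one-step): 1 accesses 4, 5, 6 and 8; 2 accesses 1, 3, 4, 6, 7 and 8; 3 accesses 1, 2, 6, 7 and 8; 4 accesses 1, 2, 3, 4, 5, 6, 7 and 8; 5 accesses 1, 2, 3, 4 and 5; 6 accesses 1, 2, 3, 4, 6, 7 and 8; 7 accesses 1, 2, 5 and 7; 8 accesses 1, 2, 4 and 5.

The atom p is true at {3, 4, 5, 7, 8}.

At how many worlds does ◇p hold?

1: successors {4, 5, 6, 8}; p there: 4:T, 5:T, 6:F, 8:T. ✓
2: successors {1, 3, 4, 6, 7, 8}; p there: 1:F, 3:T, 4:T, 6:F, 7:T, 8:T. ✓
3: successors {1, 2, 6, 7, 8}; p there: 1:F, 2:F, 6:F, 7:T, 8:T. ✓
4: successors {1, 2, 3, 4, 5, 6, 7, 8}; p there: 1:F, 2:F, 3:T, 4:T, 5:T, 6:F, 7:T, 8:T. ✓
5: successors {1, 2, 3, 4, 5}; p there: 1:F, 2:F, 3:T, 4:T, 5:T. ✓
6: successors {1, 2, 3, 4, 6, 7, 8}; p there: 1:F, 2:F, 3:T, 4:T, 6:F, 7:T, 8:T. ✓
7: successors {1, 2, 5, 7}; p there: 1:F, 2:F, 5:T, 7:T. ✓
8: successors {1, 2, 4, 5}; p there: 1:F, 2:F, 4:T, 5:T. ✓
Satisfying worlds: {1, 2, 3, 4, 5, 6, 7, 8}.

8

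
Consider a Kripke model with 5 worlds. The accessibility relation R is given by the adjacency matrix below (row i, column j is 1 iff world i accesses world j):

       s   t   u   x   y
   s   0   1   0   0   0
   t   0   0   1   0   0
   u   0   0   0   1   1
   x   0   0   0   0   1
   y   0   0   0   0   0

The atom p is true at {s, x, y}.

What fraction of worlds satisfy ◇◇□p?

3/5

s: successors {t}; ◇□p there: t:T. ✓
t: successors {u}; ◇□p there: u:T. ✓
u: successors {x, y}; ◇□p there: x:T, y:F. ✓
x: successors {y}; ◇□p there: y:F. ✗
y: no successors, so ◇◇□p fails. ✗
That's 3 of 5 worlds, so 3/5.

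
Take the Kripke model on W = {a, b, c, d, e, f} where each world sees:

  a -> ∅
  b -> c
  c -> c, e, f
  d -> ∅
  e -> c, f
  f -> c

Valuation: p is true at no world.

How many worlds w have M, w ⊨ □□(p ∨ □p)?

a: no successors, so □□(p ∨ □p) holds vacuously. ✓
b: successors {c}; □(p ∨ □p) there: c:F. ✗
c: successors {c, e, f}; □(p ∨ □p) there: c:F, e:F, f:F. ✗
d: no successors, so □□(p ∨ □p) holds vacuously. ✓
e: successors {c, f}; □(p ∨ □p) there: c:F, f:F. ✗
f: successors {c}; □(p ∨ □p) there: c:F. ✗
Satisfying worlds: {a, d}.

2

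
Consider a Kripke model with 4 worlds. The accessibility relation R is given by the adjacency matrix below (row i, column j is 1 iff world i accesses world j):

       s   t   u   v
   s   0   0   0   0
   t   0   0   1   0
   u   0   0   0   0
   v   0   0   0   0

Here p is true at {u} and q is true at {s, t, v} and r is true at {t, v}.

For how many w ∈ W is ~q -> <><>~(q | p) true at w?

s: ~q is F, <><>~(q | p) is F. ✓
t: ~q is F, <><>~(q | p) is F. ✓
u: ~q is T, <><>~(q | p) is F. ✗
v: ~q is F, <><>~(q | p) is F. ✓
Satisfying worlds: {s, t, v}.

3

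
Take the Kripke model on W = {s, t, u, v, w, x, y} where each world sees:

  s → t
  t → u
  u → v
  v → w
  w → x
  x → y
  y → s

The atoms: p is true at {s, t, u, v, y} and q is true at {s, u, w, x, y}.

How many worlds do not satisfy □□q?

s: successors {t}; □q there: t:T. ✓
t: successors {u}; □q there: u:F. ✗
u: successors {v}; □q there: v:T. ✓
v: successors {w}; □q there: w:T. ✓
w: successors {x}; □q there: x:T. ✓
x: successors {y}; □q there: y:T. ✓
y: successors {s}; □q there: s:F. ✗
Satisfying worlds: {s, u, v, w, x}.
So □□q fails at the other 2 worlds.

2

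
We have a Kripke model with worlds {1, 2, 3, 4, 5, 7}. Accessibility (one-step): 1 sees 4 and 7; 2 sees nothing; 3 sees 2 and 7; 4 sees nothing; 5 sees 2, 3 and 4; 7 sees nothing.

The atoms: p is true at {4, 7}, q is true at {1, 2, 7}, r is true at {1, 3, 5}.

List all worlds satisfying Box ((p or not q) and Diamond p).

1: successors {4, 7}; (p or not q) and Diamond p there: 4:F, 7:F. ✗
2: no successors, so Box ((p or not q) and Diamond p) holds vacuously. ✓
3: successors {2, 7}; (p or not q) and Diamond p there: 2:F, 7:F. ✗
4: no successors, so Box ((p or not q) and Diamond p) holds vacuously. ✓
5: successors {2, 3, 4}; (p or not q) and Diamond p there: 2:F, 3:T, 4:F. ✗
7: no successors, so Box ((p or not q) and Diamond p) holds vacuously. ✓

{2, 4, 7}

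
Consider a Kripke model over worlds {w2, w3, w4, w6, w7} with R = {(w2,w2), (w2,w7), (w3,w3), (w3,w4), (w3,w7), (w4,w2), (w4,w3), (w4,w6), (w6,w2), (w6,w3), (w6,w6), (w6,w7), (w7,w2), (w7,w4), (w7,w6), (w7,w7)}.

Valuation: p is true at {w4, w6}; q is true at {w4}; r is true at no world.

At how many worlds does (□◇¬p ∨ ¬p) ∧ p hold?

w2: □◇¬p ∨ ¬p is T, p is F. ✗
w3: □◇¬p ∨ ¬p is T, p is F. ✗
w4: □◇¬p ∨ ¬p is T, p is T. ✓
w6: □◇¬p ∨ ¬p is T, p is T. ✓
w7: □◇¬p ∨ ¬p is T, p is F. ✗
Satisfying worlds: {w4, w6}.

2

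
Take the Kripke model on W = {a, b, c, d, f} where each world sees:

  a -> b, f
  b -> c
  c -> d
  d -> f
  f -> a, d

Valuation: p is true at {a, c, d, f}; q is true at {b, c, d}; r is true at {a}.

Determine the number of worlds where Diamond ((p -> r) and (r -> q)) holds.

1

a: successors {b, f}; (p -> r) and (r -> q) there: b:T, f:F. ✓
b: successors {c}; (p -> r) and (r -> q) there: c:F. ✗
c: successors {d}; (p -> r) and (r -> q) there: d:F. ✗
d: successors {f}; (p -> r) and (r -> q) there: f:F. ✗
f: successors {a, d}; (p -> r) and (r -> q) there: a:F, d:F. ✗
Satisfying worlds: {a}.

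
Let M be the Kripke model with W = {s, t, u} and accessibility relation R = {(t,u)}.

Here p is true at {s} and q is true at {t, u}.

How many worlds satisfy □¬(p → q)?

s: no successors, so □¬(p → q) holds vacuously. ✓
t: successors {u}; ¬(p → q) there: u:F. ✗
u: no successors, so □¬(p → q) holds vacuously. ✓
Satisfying worlds: {s, u}.

2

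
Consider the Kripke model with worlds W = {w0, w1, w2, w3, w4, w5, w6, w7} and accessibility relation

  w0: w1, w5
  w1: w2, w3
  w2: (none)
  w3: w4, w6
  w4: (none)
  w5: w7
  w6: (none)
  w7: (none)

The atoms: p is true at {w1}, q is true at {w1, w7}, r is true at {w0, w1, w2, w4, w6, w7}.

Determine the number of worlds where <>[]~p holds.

w0: successors {w1, w5}; []~p there: w1:T, w5:T. ✓
w1: successors {w2, w3}; []~p there: w2:T, w3:T. ✓
w2: no successors, so <>[]~p fails. ✗
w3: successors {w4, w6}; []~p there: w4:T, w6:T. ✓
w4: no successors, so <>[]~p fails. ✗
w5: successors {w7}; []~p there: w7:T. ✓
w6: no successors, so <>[]~p fails. ✗
w7: no successors, so <>[]~p fails. ✗
Satisfying worlds: {w0, w1, w3, w5}.

4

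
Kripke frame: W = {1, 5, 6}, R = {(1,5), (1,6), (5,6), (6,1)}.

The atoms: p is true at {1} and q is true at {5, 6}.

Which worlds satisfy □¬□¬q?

{6}

1: successors {5, 6}; ¬□¬q there: 5:T, 6:F. ✗
5: successors {6}; ¬□¬q there: 6:F. ✗
6: successors {1}; ¬□¬q there: 1:T. ✓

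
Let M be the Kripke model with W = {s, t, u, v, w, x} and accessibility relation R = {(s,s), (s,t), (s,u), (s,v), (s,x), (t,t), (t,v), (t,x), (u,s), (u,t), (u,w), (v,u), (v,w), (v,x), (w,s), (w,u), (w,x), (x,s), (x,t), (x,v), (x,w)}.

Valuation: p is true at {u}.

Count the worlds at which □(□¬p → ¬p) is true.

3

s: successors {s, t, u, v, x}; □¬p → ¬p there: s:T, t:T, u:F, v:T, x:T. ✗
t: successors {t, v, x}; □¬p → ¬p there: t:T, v:T, x:T. ✓
u: successors {s, t, w}; □¬p → ¬p there: s:T, t:T, w:T. ✓
v: successors {u, w, x}; □¬p → ¬p there: u:F, w:T, x:T. ✗
w: successors {s, u, x}; □¬p → ¬p there: s:T, u:F, x:T. ✗
x: successors {s, t, v, w}; □¬p → ¬p there: s:T, t:T, v:T, w:T. ✓
Satisfying worlds: {t, u, x}.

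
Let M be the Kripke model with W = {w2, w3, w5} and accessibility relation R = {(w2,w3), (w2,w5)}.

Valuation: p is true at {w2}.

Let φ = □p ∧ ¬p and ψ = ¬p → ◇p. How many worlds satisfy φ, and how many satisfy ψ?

For □p ∧ ¬p:
w2: □p is F, ¬p is F. ✗
w3: □p is T, ¬p is T. ✓
w5: □p is T, ¬p is T. ✓
— 2 worlds.
For ¬p → ◇p:
w2: ¬p is F, ◇p is F. ✓
w3: ¬p is T, ◇p is F. ✗
w5: ¬p is T, ◇p is F. ✗
— 1 world.

2 and 1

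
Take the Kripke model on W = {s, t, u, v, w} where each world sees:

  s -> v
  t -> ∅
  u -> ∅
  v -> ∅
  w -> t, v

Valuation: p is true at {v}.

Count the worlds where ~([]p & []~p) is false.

3

s: []p & []~p is F. ✓
t: []p & []~p is T. ✗
u: []p & []~p is T. ✗
v: []p & []~p is T. ✗
w: []p & []~p is F. ✓
Satisfying worlds: {s, w}.
So ~([]p & []~p) fails at the other 3 worlds.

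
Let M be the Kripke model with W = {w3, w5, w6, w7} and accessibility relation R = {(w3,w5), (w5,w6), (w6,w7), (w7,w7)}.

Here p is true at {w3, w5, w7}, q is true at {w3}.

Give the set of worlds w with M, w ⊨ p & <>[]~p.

{w3}

w3: p is T, <>[]~p is T. ✓
w5: p is T, <>[]~p is F. ✗
w6: p is F, <>[]~p is F. ✗
w7: p is T, <>[]~p is F. ✗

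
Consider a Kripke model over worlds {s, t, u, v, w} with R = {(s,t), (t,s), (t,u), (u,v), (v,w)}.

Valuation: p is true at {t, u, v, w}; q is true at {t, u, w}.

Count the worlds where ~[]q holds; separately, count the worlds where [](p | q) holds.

For ~[]q:
s: []q is T. ✗
t: []q is F. ✓
u: []q is F. ✓
v: []q is T. ✗
w: []q is T. ✗
— 2 worlds.
For [](p | q):
s: successors {t}; p | q there: t:T. ✓
t: successors {s, u}; p | q there: s:F, u:T. ✗
u: successors {v}; p | q there: v:T. ✓
v: successors {w}; p | q there: w:T. ✓
w: no successors, so [](p | q) holds vacuously. ✓
— 4 worlds.

2 and 4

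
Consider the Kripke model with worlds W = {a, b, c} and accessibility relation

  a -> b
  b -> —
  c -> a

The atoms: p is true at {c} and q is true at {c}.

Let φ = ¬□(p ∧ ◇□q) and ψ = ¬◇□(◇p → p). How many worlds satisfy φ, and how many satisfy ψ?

2 and 1

For ¬□(p ∧ ◇□q):
a: □(p ∧ ◇□q) is F. ✓
b: □(p ∧ ◇□q) is T. ✗
c: □(p ∧ ◇□q) is F. ✓
— 2 worlds.
For ¬◇□(◇p → p):
a: ◇□(◇p → p) is T. ✗
b: ◇□(◇p → p) is F. ✓
c: ◇□(◇p → p) is T. ✗
— 1 world.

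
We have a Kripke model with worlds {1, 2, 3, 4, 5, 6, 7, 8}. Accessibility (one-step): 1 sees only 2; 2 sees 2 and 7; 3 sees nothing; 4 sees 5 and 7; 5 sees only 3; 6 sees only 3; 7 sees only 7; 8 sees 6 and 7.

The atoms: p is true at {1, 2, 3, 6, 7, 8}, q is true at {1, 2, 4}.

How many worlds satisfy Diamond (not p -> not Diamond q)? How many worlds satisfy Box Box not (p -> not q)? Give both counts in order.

7 and 3

For Diamond (not p -> not Diamond q):
1: successors {2}; not p -> not Diamond q there: 2:T. ✓
2: successors {2, 7}; not p -> not Diamond q there: 2:T, 7:T. ✓
3: no successors, so Diamond (not p -> not Diamond q) fails. ✗
4: successors {5, 7}; not p -> not Diamond q there: 5:T, 7:T. ✓
5: successors {3}; not p -> not Diamond q there: 3:T. ✓
6: successors {3}; not p -> not Diamond q there: 3:T. ✓
7: successors {7}; not p -> not Diamond q there: 7:T. ✓
8: successors {6, 7}; not p -> not Diamond q there: 6:T, 7:T. ✓
— 7 worlds.
For Box Box not (p -> not q):
1: successors {2}; Box not (p -> not q) there: 2:F. ✗
2: successors {2, 7}; Box not (p -> not q) there: 2:F, 7:F. ✗
3: no successors, so Box Box not (p -> not q) holds vacuously. ✓
4: successors {5, 7}; Box not (p -> not q) there: 5:F, 7:F. ✗
5: successors {3}; Box not (p -> not q) there: 3:T. ✓
6: successors {3}; Box not (p -> not q) there: 3:T. ✓
7: successors {7}; Box not (p -> not q) there: 7:F. ✗
8: successors {6, 7}; Box not (p -> not q) there: 6:F, 7:F. ✗
— 3 worlds.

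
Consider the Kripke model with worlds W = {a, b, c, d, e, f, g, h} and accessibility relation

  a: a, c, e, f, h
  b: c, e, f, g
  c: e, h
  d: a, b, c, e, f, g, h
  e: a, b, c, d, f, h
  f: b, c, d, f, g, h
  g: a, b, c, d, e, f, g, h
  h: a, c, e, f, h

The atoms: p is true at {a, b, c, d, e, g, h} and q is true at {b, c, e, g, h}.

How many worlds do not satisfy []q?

a: successors {a, c, e, f, h}; q there: a:F, c:T, e:T, f:F, h:T. ✗
b: successors {c, e, f, g}; q there: c:T, e:T, f:F, g:T. ✗
c: successors {e, h}; q there: e:T, h:T. ✓
d: successors {a, b, c, e, f, g, h}; q there: a:F, b:T, c:T, e:T, f:F, g:T, h:T. ✗
e: successors {a, b, c, d, f, h}; q there: a:F, b:T, c:T, d:F, f:F, h:T. ✗
f: successors {b, c, d, f, g, h}; q there: b:T, c:T, d:F, f:F, g:T, h:T. ✗
g: successors {a, b, c, d, e, f, g, h}; q there: a:F, b:T, c:T, d:F, e:T, f:F, g:T, h:T. ✗
h: successors {a, c, e, f, h}; q there: a:F, c:T, e:T, f:F, h:T. ✗
Satisfying worlds: {c}.
So []q fails at the other 7 worlds.

7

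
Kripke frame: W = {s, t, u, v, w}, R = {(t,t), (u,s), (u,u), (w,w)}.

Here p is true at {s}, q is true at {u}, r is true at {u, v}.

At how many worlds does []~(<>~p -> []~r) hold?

s: no successors, so []~(<>~p -> []~r) holds vacuously. ✓
t: successors {t}; ~(<>~p -> []~r) there: t:F. ✗
u: successors {s, u}; ~(<>~p -> []~r) there: s:F, u:T. ✗
v: no successors, so []~(<>~p -> []~r) holds vacuously. ✓
w: successors {w}; ~(<>~p -> []~r) there: w:F. ✗
Satisfying worlds: {s, v}.

2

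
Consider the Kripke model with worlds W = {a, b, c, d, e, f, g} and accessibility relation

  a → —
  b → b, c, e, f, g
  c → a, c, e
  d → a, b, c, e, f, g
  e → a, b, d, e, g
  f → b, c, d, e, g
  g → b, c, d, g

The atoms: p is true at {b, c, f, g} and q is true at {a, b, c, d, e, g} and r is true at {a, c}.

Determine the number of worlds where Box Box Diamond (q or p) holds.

1

a: no successors, so Box Box Diamond (q or p) holds vacuously. ✓
b: successors {b, c, e, f, g}; Box Diamond (q or p) there: b:T, c:F, e:F, f:T, g:T. ✗
c: successors {a, c, e}; Box Diamond (q or p) there: a:T, c:F, e:F. ✗
d: successors {a, b, c, e, f, g}; Box Diamond (q or p) there: a:T, b:T, c:F, e:F, f:T, g:T. ✗
e: successors {a, b, d, e, g}; Box Diamond (q or p) there: a:T, b:T, d:F, e:F, g:T. ✗
f: successors {b, c, d, e, g}; Box Diamond (q or p) there: b:T, c:F, d:F, e:F, g:T. ✗
g: successors {b, c, d, g}; Box Diamond (q or p) there: b:T, c:F, d:F, g:T. ✗
Satisfying worlds: {a}.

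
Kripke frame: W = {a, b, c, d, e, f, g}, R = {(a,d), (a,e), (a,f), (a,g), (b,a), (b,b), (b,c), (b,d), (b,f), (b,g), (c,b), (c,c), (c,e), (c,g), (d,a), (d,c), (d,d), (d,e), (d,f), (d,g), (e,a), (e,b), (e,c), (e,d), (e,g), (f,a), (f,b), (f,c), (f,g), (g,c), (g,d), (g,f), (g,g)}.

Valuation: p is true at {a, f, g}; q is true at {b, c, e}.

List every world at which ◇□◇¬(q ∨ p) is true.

∅

a: successors {d, e, f, g}; □◇¬(q ∨ p) there: d:F, e:F, f:F, g:F. ✗
b: successors {a, b, c, d, f, g}; □◇¬(q ∨ p) there: a:F, b:F, c:F, d:F, f:F, g:F. ✗
c: successors {b, c, e, g}; □◇¬(q ∨ p) there: b:F, c:F, e:F, g:F. ✗
d: successors {a, c, d, e, f, g}; □◇¬(q ∨ p) there: a:F, c:F, d:F, e:F, f:F, g:F. ✗
e: successors {a, b, c, d, g}; □◇¬(q ∨ p) there: a:F, b:F, c:F, d:F, g:F. ✗
f: successors {a, b, c, g}; □◇¬(q ∨ p) there: a:F, b:F, c:F, g:F. ✗
g: successors {c, d, f, g}; □◇¬(q ∨ p) there: c:F, d:F, f:F, g:F. ✗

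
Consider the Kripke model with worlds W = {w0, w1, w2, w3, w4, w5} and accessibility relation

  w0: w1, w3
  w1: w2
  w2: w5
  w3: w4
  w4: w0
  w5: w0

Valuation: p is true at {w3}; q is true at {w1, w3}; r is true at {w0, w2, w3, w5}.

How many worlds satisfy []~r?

1

w0: successors {w1, w3}; ~r there: w1:T, w3:F. ✗
w1: successors {w2}; ~r there: w2:F. ✗
w2: successors {w5}; ~r there: w5:F. ✗
w3: successors {w4}; ~r there: w4:T. ✓
w4: successors {w0}; ~r there: w0:F. ✗
w5: successors {w0}; ~r there: w0:F. ✗
Satisfying worlds: {w3}.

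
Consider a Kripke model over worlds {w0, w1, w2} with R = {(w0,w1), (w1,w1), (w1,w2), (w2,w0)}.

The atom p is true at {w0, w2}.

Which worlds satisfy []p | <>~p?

{w0, w1, w2}

w0: []p is F, <>~p is T. ✓
w1: []p is F, <>~p is T. ✓
w2: []p is T, <>~p is F. ✓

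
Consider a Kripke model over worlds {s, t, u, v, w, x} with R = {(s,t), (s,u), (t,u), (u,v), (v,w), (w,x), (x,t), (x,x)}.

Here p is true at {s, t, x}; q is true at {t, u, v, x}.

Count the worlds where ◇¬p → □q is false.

s: ◇¬p is T, □q is T. ✓
t: ◇¬p is T, □q is T. ✓
u: ◇¬p is T, □q is T. ✓
v: ◇¬p is T, □q is F. ✗
w: ◇¬p is F, □q is T. ✓
x: ◇¬p is F, □q is T. ✓
Satisfying worlds: {s, t, u, w, x}.
So ◇¬p → □q fails at the other 1 world.

1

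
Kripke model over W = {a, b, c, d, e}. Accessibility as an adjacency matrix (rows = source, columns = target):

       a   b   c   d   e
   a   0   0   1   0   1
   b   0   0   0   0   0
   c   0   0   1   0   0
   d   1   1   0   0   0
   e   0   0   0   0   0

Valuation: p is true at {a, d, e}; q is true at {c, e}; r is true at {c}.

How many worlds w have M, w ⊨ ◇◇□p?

1

a: successors {c, e}; ◇□p there: c:F, e:F. ✗
b: no successors, so ◇◇□p fails. ✗
c: successors {c}; ◇□p there: c:F. ✗
d: successors {a, b}; ◇□p there: a:T, b:F. ✓
e: no successors, so ◇◇□p fails. ✗
Satisfying worlds: {d}.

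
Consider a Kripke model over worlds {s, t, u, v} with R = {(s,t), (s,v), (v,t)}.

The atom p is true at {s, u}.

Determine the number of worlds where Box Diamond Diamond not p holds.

s: successors {t, v}; Diamond Diamond not p there: t:F, v:F. ✗
t: no successors, so Box Diamond Diamond not p holds vacuously. ✓
u: no successors, so Box Diamond Diamond not p holds vacuously. ✓
v: successors {t}; Diamond Diamond not p there: t:F. ✗
Satisfying worlds: {t, u}.

2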